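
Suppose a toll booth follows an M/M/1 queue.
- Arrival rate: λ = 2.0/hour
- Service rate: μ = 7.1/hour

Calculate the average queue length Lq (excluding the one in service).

ρ = λ/μ = 2.0/7.1 = 0.2817
For M/M/1: Lq = λ²/(μ(μ-λ))
Lq = 4.00/(7.1 × 5.10)
Lq = 0.1105 vehicles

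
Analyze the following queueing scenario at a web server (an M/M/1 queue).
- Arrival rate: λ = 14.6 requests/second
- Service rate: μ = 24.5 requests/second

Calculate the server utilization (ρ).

Server utilization: ρ = λ/μ
ρ = 14.6/24.5 = 0.5959
The server is busy 59.59% of the time.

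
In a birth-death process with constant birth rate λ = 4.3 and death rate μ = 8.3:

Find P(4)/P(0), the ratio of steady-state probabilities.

For constant rates: P(n)/P(0) = (λ/μ)^n
P(4)/P(0) = (4.3/8.3)^4 = 0.51807^4 = 0.07204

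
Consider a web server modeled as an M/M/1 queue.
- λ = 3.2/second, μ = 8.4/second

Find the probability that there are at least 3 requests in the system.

ρ = λ/μ = 3.2/8.4 = 0.380952
P(N ≥ n) = ρⁿ
P(N ≥ 3) = 0.380952^3
P(N ≥ 3) = 0.05529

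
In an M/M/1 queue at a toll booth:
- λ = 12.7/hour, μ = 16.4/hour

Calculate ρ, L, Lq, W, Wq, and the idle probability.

Step 1: ρ = λ/μ = 12.7/16.4 = 0.7744
Step 2: L = λ/(μ-λ) = 12.7/3.70 = 3.4324
Step 3: Lq = λ²/(μ(μ-λ)) = 161.29/(16.4×3.70) = 2.6580
Step 4: W = 1/(μ-λ) = 1/3.70 = 0.27027
Step 5: Wq = λ/(μ(μ-λ)) = 12.7/(16.4×3.70) = 0.2093
Step 6: P(0) = 1-ρ = 0.2256
Verify: L = λW = 12.7×0.27027 = 3.4324 ✔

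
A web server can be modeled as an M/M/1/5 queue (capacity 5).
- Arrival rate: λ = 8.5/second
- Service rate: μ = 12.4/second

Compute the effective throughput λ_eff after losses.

ρ = λ/μ = 8.5/12.4 = 0.68548
P₀ = (1-ρ)/(1-ρ^(K+1)) = (1-0.68548)/(1-0.68548^6) = 0.3145/0.8963 = 0.3509
P_K = P₀×ρ^K = 0.35093 × 0.68548^5 = 0.35093 × 0.15135 = 0.05311
λ_eff = λ(1-P_K) = 8.5 × (1 - 0.053113) = 8.5 × 0.946887 = 8.0485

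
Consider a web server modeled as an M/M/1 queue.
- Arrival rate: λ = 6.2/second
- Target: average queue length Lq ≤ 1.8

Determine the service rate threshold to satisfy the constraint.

For M/M/1: Lq = λ²/(μ(μ-λ))
Need Lq ≤ 1.8, i.e. μ(μ-λ) ≥ λ²/1.8
μ² - 6.2μ - 38.44/1.8 ≥ 0  →  μ² - 6.2μ - 21.35556 ≥ 0
Quadratic formula (positive root): μ = [λ + √(λ² + 4×21.35556)]/2
Discriminant: 38.44 + 4×21.35556 = 123.8622, √123.8622 = 11.12934
μ ≥ (6.2 + 11.12934)/2 = 8.6647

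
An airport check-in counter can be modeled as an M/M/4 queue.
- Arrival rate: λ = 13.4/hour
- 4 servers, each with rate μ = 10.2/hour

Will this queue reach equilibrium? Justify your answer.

Stability requires ρ = λ/(cμ) < 1
ρ = 13.4/(4 × 10.2) = 13.4/40.80 = 0.3284
Since 0.3284 < 1, the system is STABLE.
The servers are busy 32.84% of the time.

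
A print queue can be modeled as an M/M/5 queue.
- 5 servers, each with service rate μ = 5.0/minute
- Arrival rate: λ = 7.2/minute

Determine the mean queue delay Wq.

Traffic intensity: ρ = λ/(cμ) = 7.2/(5×5.0) = 0.2880
Since ρ = 0.2880 < 1, system is stable.
Offered load a = λ/μ = cρ = 7.2/5.0 = 1.4400
P₀ = [ Σₙ₌₀^4 aⁿ/n! + a^5/(5!(1-ρ)) ]⁻¹
Σ = a^0/0! + a^1/1! + a^2/2! + a^3/3! + a^4/4! = 1.0000 + 1.4400 + 1.0368 + 0.49766 + 0.17916 = 4.1536
a^5/(5!(1-ρ)) = 6.1917/(120 × 0.7120) = 0.07247
P₀ = 1/(4.1536 + 0.07247) = 0.2366
Lq = P₀·a^5·ρ / (5!(1-ρ)²) = 0.2366 × 6.1917 × 0.2880 / (120 × 0.5069) = 0.006936
Wq = Lq/λ = 0.0069363/7.2 = 0.0009634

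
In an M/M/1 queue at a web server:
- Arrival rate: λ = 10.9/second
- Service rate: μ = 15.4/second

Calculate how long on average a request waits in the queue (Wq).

First, compute utilization: ρ = λ/μ = 10.9/15.4 = 0.7078
For M/M/1: Wq = λ/(μ(μ-λ))
Wq = 10.9/(15.4 × (15.4-10.9))
Wq = 10.9/(15.4 × 4.50)
Wq = 0.1573 seconds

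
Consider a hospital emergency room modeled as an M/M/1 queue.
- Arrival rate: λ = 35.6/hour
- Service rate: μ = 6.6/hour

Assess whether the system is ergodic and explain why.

Stability requires ρ = λ/(cμ) < 1
ρ = 35.6/(1 × 6.6) = 35.6/6.60 = 5.3939
Since 5.3939 ≥ 1, the system is UNSTABLE.
Queue grows without bound. Need μ > λ = 35.6.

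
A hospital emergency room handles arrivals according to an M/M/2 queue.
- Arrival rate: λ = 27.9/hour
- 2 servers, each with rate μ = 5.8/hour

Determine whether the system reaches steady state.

Stability requires ρ = λ/(cμ) < 1
ρ = 27.9/(2 × 5.8) = 27.9/11.60 = 2.4052
Since 2.4052 ≥ 1, the system is UNSTABLE.
Need c > λ/μ = 27.9/5.8 = 4.81.
Minimum servers needed: c = 5.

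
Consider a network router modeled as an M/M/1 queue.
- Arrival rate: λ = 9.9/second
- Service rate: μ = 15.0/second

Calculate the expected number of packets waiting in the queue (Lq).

ρ = λ/μ = 9.9/15.0 = 0.6600
For M/M/1: Lq = λ²/(μ(μ-λ))
Lq = 98.01/(15.0 × 5.10)
Lq = 1.2812 packets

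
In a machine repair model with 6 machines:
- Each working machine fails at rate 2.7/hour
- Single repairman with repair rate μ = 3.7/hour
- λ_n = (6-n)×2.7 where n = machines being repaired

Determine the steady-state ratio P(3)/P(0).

P(3)/P(0) = ∏_{i=0}^{3-1} λ_i/μ_{i+1}
= (6-0)×2.7/3.7 × (6-1)×2.7/3.7 × (6-2)×2.7/3.7
= 46.6302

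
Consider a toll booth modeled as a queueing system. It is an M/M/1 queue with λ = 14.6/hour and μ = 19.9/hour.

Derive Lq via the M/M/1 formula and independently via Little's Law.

Method 1 (direct): Lq = λ²/(μ(μ-λ)) = 213.16/(19.9 × 5.30) = 2.0210

Method 2 (Little's Law):
W = 1/(μ-λ) = 1/5.30 = 0.188679
Wq = W - 1/μ = 0.188679 - 0.0502513 = 0.138428
Lq = λWq = 14.6 × 0.138428 = 2.0210 ✔ (matches Method 1)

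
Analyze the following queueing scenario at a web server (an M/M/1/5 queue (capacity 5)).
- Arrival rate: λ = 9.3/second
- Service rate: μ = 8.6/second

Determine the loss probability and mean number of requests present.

ρ = λ/μ = 9.3/8.6 = 1.0814
P₀ = (1-ρ)/(1-ρ^(K+1)) = (1-1.0814)/(1-1.0814^6) = -0.08140/-0.5993 = 0.1358
P_K = P₀×ρ^K = 0.13583 × 1.0814^5 = 0.13583 × 1.4789 = 0.2009
Blocking probability P_5 = 0.2009 (20.09%)
L = ρ[1 - (K+1)ρ^K + Kρ^(K+1)] / [(1-ρ)(1-ρ^(K+1))]
L = 1.0814 × (1 - 6×1.478876 + 5×1.599257) / ((1 - 1.0814) × (1 - 1.599257)) = 2.7274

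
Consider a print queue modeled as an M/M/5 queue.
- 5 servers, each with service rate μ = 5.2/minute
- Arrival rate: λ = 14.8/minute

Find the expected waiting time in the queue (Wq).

Traffic intensity: ρ = λ/(cμ) = 14.8/(5×5.2) = 0.5692
Since ρ = 0.5692 < 1, system is stable.
Offered load a = λ/μ = cρ = 14.8/5.2 = 2.8462
P₀ = [ Σₙ₌₀^4 aⁿ/n! + a^5/(5!(1-ρ)) ]⁻¹
Σ = a^0/0! + a^1/1! + a^2/2! + a^3/3! + a^4/4! = 1.0000 + 2.8462 + 4.0503 + 3.8426 + 2.7341 = 14.4732
a^5/(5!(1-ρ)) = 186.7634/(120 × 0.43077) = 3.6130
P₀ = 1/(14.4732 + 3.6130) = 0.05529
Lq = P₀·a^5·ρ / (5!(1-ρ)²) = 0.055291 × 186.7634 × 0.56923 / (120 × 0.18556) = 0.2640
Wq = Lq/λ = 0.2640/14.8 = 0.01784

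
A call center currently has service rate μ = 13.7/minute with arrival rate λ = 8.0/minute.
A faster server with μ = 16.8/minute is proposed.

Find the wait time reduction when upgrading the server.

System 1: ρ₁ = 8.0/13.7 = 0.5839, W₁ = 1/(13.7-8.0) = 0.1754
System 2: ρ₂ = 8.0/16.8 = 0.4762, W₂ = 1/(16.8-8.0) = 0.1136
Improvement: (W₁-W₂)/W₁ = (0.1754-0.1136)/0.1754 = 35.23%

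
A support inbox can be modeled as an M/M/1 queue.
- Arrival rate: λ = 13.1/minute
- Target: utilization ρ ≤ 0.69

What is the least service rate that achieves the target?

ρ = λ/μ, so μ = λ/ρ
μ ≥ 13.1/0.69 = 18.9855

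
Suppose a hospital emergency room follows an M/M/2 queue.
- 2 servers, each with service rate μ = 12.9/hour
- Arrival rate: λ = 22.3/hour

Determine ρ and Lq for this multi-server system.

Traffic intensity: ρ = λ/(cμ) = 22.3/(2×12.9) = 0.8643
Since ρ = 0.8643 < 1, system is stable.
Offered load a = λ/μ = cρ = 22.3/12.9 = 1.7287
P₀ = [ Σₙ₌₀^1 aⁿ/n! + a^2/(2!(1-ρ)) ]⁻¹
Σ = a^0/0! + a^1/1! = 1.0000 + 1.7287 = 2.7287
a^2/(2!(1-ρ)) = 2.98834/(2 × 0.135659) = 11.0142
P₀ = 1/(2.728682 + 11.01417) = 0.07277
Lq = P₀·a^2·ρ / (2!(1-ρ)²) = 0.072765 × 2.9883 × 0.86434 / (2 × 0.018403) = 5.1064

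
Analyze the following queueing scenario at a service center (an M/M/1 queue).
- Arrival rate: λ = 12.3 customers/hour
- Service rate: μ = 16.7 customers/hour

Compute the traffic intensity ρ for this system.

Server utilization: ρ = λ/μ
ρ = 12.3/16.7 = 0.7365
The server is busy 73.65% of the time.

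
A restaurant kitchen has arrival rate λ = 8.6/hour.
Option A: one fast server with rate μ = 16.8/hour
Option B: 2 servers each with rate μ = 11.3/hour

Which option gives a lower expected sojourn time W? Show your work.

Option A: single server μ = 16.8 (M/M/1)
  ρ_A = 8.6/16.8 = 0.5119
  W_A = 1/(μ-λ) = 1/(16.8-8.6) = 1/8.20 = 0.1220

Option B: 2 servers μ = 11.3 (M/M/2)
  ρ_B = λ/(cμ) = 8.6/(2×11.3) = 0.3805
  Offered load a = λ/μ = cρ = 8.6/11.3 = 0.7611
  P₀ = [ Σₙ₌₀^1 aⁿ/n! + a^2/(2!(1-ρ)) ]⁻¹
  Σ = a^0/0! + a^1/1! = 1.0000 + 0.7611 = 1.7611
  a^2/(2!(1-ρ)) = 0.5792/(2 × 0.6195) = 0.4675
  P₀ = 1/(1.7611 + 0.4675) = 0.4487
  Lq = P₀·a^2·ρ / (2!(1-ρ)²) = 0.4487 × 0.5792 × 0.3805 / (2 × 0.3837) = 0.1289
  Wq_B = Lq/λ = 0.12886/8.6 = 0.01498
  W_B = Wq_B + 1/μ = 0.01498 + 0.08850 = 0.1035

Since W_B = 0.1035 < W_A = 0.1220, Option B (multiple servers) has the shorter time in system.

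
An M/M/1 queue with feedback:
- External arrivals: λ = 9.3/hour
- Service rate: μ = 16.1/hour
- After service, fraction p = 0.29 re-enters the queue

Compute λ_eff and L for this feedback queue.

Effective arrival rate: λ_eff = λ/(1-p) = 9.3/(1-0.29) = 9.3/0.71 = 13.09859
ρ = λ_eff/μ = 13.09859/16.1 = 0.813577
L = ρ/(1-ρ) = 0.813577/(1-0.813577) = 4.3641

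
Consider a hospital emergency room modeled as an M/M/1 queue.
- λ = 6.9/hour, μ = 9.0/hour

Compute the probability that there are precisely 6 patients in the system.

ρ = λ/μ = 6.9/9.0 = 0.76667
P(n) = (1-ρ)ρⁿ
P(6) = (1-0.76667) × 0.76667^6
P(6) = 0.2333 × 0.2031
P(6) = 0.04738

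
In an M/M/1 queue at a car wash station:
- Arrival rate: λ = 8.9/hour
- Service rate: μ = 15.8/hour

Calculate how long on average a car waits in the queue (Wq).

First, compute utilization: ρ = λ/μ = 8.9/15.8 = 0.5633
For M/M/1: Wq = λ/(μ(μ-λ))
Wq = 8.9/(15.8 × (15.8-8.9))
Wq = 8.9/(15.8 × 6.90)
Wq = 0.08164 hours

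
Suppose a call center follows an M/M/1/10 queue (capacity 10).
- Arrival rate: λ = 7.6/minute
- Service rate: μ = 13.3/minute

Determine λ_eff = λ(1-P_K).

ρ = λ/μ = 7.6/13.3 = 0.57143
P₀ = (1-ρ)/(1-ρ^(K+1)) = (1-0.57143)/(1-0.57143^11) = 0.4286/0.9979 = 0.4295
P_K = P₀×ρ^K = 0.4295 × 0.57143^10 = 0.4295 × 0.003712 = 0.001594
λ_eff = λ(1-P_K) = 7.6 × (1 - 0.001594) = 7.6 × 0.99841 = 7.5879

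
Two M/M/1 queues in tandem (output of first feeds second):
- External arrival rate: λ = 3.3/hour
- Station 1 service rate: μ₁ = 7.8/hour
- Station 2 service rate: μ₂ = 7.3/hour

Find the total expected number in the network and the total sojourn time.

By Jackson's theorem, each station behaves as independent M/M/1.
Station 1: ρ₁ = 3.3/7.8 = 0.4231, L₁ = ρ₁/(1-ρ₁) = λ/(μ₁-λ) = 3.3/4.50 = 0.7333
Station 2: ρ₂ = 3.3/7.3 = 0.4521, L₂ = ρ₂/(1-ρ₂) = λ/(μ₂-λ) = 3.3/4.00 = 0.8250
Total: L = L₁ + L₂ = 0.7333 + 0.8250 = 1.5583
W = L/λ = 1.5583/3.3 = 0.4722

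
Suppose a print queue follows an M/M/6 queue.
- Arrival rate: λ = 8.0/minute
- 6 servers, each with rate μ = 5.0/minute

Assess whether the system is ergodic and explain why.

Stability requires ρ = λ/(cμ) < 1
ρ = 8.0/(6 × 5.0) = 8.0/30.00 = 0.2667
Since 0.2667 < 1, the system is STABLE.
The servers are busy 26.67% of the time.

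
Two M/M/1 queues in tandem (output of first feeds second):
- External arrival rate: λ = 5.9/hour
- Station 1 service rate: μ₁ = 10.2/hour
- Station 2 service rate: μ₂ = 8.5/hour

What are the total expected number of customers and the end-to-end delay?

By Jackson's theorem, each station behaves as independent M/M/1.
Station 1: ρ₁ = 5.9/10.2 = 0.5784, L₁ = ρ₁/(1-ρ₁) = λ/(μ₁-λ) = 5.9/4.30 = 1.3721
Station 2: ρ₂ = 5.9/8.5 = 0.6941, L₂ = ρ₂/(1-ρ₂) = λ/(μ₂-λ) = 5.9/2.60 = 2.2692
Total: L = L₁ + L₂ = 1.3721 + 2.2692 = 3.6413
W = L/λ = 3.6413/5.9 = 0.6172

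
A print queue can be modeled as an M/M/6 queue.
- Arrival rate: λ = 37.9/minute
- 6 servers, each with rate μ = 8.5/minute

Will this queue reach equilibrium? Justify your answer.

Stability requires ρ = λ/(cμ) < 1
ρ = 37.9/(6 × 8.5) = 37.9/51.00 = 0.7431
Since 0.7431 < 1, the system is STABLE.
The servers are busy 74.31% of the time.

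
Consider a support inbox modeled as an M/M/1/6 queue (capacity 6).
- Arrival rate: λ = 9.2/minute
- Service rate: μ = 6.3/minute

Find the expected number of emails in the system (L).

ρ = λ/μ = 9.2/6.3 = 1.4603
P₀ = (1-ρ)/(1-ρ^(K+1)) = (1-1.4603)/(1-1.4603^7) = -0.4603/-13.1610 = 0.03497
P_K = P₀×ρ^K = 0.034974 × 1.4603^6 = 0.034974 × 9.6973 = 0.3392
L = ρ[1 - (K+1)ρ^K + Kρ^(K+1)] / [(1-ρ)(1-ρ^(K+1))]
L = 1.4603 × (1 - 7×9.6973 + 6×14.1610) / ((1 - 1.4603) × (1 - 14.1610)) = 4.3594 emails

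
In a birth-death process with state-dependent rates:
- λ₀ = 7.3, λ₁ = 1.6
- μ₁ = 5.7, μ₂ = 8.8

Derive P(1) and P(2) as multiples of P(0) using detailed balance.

Balance equations:
State 0: λ₀P₀ = μ₁P₁ → P₁ = (λ₀/μ₁)P₀ = (7.3/5.7)P₀ = 1.2807P₀
State 1: P₂ = (λ₀λ₁)/(μ₁μ₂)P₀ = (7.3×1.6)/(5.7×8.8)P₀ = 0.2329P₀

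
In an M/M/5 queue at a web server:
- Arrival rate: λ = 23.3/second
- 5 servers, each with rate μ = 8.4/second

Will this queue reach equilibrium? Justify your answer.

Stability requires ρ = λ/(cμ) < 1
ρ = 23.3/(5 × 8.4) = 23.3/42.00 = 0.5548
Since 0.5548 < 1, the system is STABLE.
The servers are busy 55.48% of the time.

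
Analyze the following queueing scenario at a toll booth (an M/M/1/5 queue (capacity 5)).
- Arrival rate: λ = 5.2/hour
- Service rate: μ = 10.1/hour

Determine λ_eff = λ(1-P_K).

ρ = λ/μ = 5.2/10.1 = 0.51485
P₀ = (1-ρ)/(1-ρ^(K+1)) = (1-0.51485)/(1-0.51485^6) = 0.48515/0.98138 = 0.4944
P_K = P₀×ρ^K = 0.4944 × 0.51485^5 = 0.4944 × 0.03617 = 0.01788
λ_eff = λ(1-P_K) = 5.2 × (1 - 0.01788) = 5.2 × 0.98212 = 5.1070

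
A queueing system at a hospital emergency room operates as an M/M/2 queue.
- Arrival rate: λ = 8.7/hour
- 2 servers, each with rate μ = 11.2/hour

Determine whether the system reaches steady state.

Stability requires ρ = λ/(cμ) < 1
ρ = 8.7/(2 × 11.2) = 8.7/22.40 = 0.3884
Since 0.3884 < 1, the system is STABLE.
The servers are busy 38.84% of the time.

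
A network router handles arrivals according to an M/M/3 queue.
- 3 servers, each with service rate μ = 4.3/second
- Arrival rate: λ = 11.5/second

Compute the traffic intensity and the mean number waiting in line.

Traffic intensity: ρ = λ/(cμ) = 11.5/(3×4.3) = 0.8915
Since ρ = 0.8915 < 1, system is stable.
Offered load a = λ/μ = cρ = 11.5/4.3 = 2.6744
P₀ = [ Σₙ₌₀^2 aⁿ/n! + a^3/(3!(1-ρ)) ]⁻¹
Σ = a^0/0! + a^1/1! + a^2/2! = 1.0000 + 2.6744 + 3.5763 = 7.2507
a^3/(3!(1-ρ)) = 19.1288/(6 × 0.108527) = 29.3764
P₀ = 1/(7.2507 + 29.3764) = 0.02730
Lq = P₀·a^3·ρ / (3!(1-ρ)²) = 0.027302 × 19.1288 × 0.89147 / (6 × 0.011778) = 6.5882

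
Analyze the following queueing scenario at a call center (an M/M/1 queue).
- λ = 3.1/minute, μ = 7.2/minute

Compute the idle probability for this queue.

ρ = λ/μ = 3.1/7.2 = 0.4306
P(0) = 1 - ρ = 1 - 0.4306 = 0.5694
The server is idle 56.94% of the time.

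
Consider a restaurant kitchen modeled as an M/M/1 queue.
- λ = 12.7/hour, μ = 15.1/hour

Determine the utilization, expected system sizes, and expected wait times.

Step 1: ρ = λ/μ = 12.7/15.1 = 0.8411
Step 2: L = λ/(μ-λ) = 12.7/2.40 = 5.2917
Step 3: Lq = λ²/(μ(μ-λ)) = 161.29/(15.1×2.40) = 4.4506
Step 4: W = 1/(μ-λ) = 1/2.40 = 0.41667
Step 5: Wq = λ/(μ(μ-λ)) = 12.7/(15.1×2.40) = 0.3504
Step 6: P(0) = 1-ρ = 0.1589
Verify: L = λW = 12.7×0.41667 = 5.2917 ✔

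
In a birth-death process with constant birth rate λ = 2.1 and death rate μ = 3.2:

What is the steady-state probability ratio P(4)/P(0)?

For constant rates: P(n)/P(0) = (λ/μ)^n
P(4)/P(0) = (2.1/3.2)^4 = 0.65625^4 = 0.1855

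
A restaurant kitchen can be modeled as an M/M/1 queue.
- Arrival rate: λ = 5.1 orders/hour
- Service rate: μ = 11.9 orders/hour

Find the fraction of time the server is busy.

Server utilization: ρ = λ/μ
ρ = 5.1/11.9 = 0.4286
The server is busy 42.86% of the time.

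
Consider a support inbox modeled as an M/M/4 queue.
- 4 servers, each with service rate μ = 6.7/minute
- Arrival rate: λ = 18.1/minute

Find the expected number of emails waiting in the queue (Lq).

Traffic intensity: ρ = λ/(cμ) = 18.1/(4×6.7) = 0.6754
Since ρ = 0.6754 < 1, system is stable.
Offered load a = λ/μ = cρ = 18.1/6.7 = 2.7015
P₀ = [ Σₙ₌₀^3 aⁿ/n! + a^4/(4!(1-ρ)) ]⁻¹
Σ = a^0/0! + a^1/1! + a^2/2! + a^3/3! = 1.00000 + 2.70149 + 3.64903 + 3.28594 = 10.6365
a^4/(4!(1-ρ)) = 53.2617/(24 × 0.324627) = 6.8363
P₀ = 1/(10.6365 + 6.8363) = 0.05723
Lq = P₀·a^4·ρ / (4!(1-ρ)²) = 0.057232 × 53.2617 × 0.67537 / (24 × 0.10538) = 0.8140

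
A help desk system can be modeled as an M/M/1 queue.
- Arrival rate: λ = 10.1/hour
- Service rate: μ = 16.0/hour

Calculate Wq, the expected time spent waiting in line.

First, compute utilization: ρ = λ/μ = 10.1/16.0 = 0.6312
For M/M/1: Wq = λ/(μ(μ-λ))
Wq = 10.1/(16.0 × (16.0-10.1))
Wq = 10.1/(16.0 × 5.90)
Wq = 0.1070 hours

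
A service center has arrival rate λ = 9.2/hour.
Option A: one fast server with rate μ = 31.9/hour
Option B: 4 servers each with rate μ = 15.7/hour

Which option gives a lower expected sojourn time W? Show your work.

Option A: single server μ = 31.9 (M/M/1)
  ρ_A = 9.2/31.9 = 0.2884
  W_A = 1/(μ-λ) = 1/(31.9-9.2) = 1/22.70 = 0.04405

Option B: 4 servers μ = 15.7 (M/M/4)
  ρ_B = λ/(cμ) = 9.2/(4×15.7) = 0.1465
  Offered load a = λ/μ = cρ = 9.2/15.7 = 0.5860
  P₀ = [ Σₙ₌₀^3 aⁿ/n! + a^4/(4!(1-ρ)) ]⁻¹
  Σ = a^0/0! + a^1/1! + a^2/2! + a^3/3! = 1.0000 + 0.5860 + 0.1717 + 0.03354 = 1.7912
  a^4/(4!(1-ρ)) = 0.1179/(24 × 0.8535) = 0.005756
  P₀ = 1/(1.7912 + 0.005756) = 0.5565
  Lq = P₀·a^4·ρ / (4!(1-ρ)²) = 0.5565 × 0.1179 × 0.1465 / (24 × 0.7285) = 0.0005498
  Wq_B = Lq/λ = 0.0005498/9.2 = 0.00005976
  W_B = Wq_B + 1/μ = 0.00005976 + 0.06369 = 0.06375

Since W_A = 0.04405 < W_B = 0.06375, Option A (single fast server) has the shorter time in system.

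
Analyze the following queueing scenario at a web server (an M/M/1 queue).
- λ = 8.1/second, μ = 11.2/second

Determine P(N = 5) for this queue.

ρ = λ/μ = 8.1/11.2 = 0.7232
P(n) = (1-ρ)ρⁿ
P(5) = (1-0.7232) × 0.7232^5
P(5) = 0.27680 × 0.19783
P(5) = 0.05476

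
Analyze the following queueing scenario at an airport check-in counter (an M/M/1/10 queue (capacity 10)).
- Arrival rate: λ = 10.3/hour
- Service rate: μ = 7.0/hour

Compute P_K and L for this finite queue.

ρ = λ/μ = 10.3/7.0 = 1.47143
P₀ = (1-ρ)/(1-ρ^(K+1)) = (1-1.47143)/(1-1.47143^11) = -0.47143/-69.0061 = 0.006832
P_K = P₀×ρ^K = 0.006832 × 1.47143^10 = 0.006832 × 47.5769 = 0.3250
Blocking probability P_10 = 0.3250 (32.50%)
L = ρ[1 - (K+1)ρ^K + Kρ^(K+1)] / [(1-ρ)(1-ρ^(K+1))]
L = 1.47143 × (1 - 11×47.5769 + 10×70.0061) / ((1 - 1.47143) × (1 - 70.0061)) = 8.0382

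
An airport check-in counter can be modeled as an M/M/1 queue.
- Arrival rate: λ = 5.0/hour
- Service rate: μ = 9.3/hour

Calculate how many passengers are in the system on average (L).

ρ = λ/μ = 5.0/9.3 = 0.5376
For M/M/1: L = λ/(μ-λ)
L = 5.0/(9.3-5.0) = 5.0/4.30
L = 1.1628 passengers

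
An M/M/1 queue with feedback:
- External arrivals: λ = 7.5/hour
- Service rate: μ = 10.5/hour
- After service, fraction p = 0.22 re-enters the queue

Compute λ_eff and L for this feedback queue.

Effective arrival rate: λ_eff = λ/(1-p) = 7.5/(1-0.22) = 7.5/0.78 = 9.615385
ρ = λ_eff/μ = 9.615385/10.5 = 0.915751
L = ρ/(1-ρ) = 0.915751/(1-0.915751) = 10.8696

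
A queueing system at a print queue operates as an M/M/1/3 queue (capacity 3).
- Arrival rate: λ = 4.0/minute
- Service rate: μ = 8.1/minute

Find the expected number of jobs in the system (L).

ρ = λ/μ = 4.0/8.1 = 0.49383
P₀ = (1-ρ)/(1-ρ^(K+1)) = (1-0.49383)/(1-0.49383^4) = 0.5062/0.9405 = 0.5382
P_K = P₀×ρ^K = 0.53818 × 0.49383^3 = 0.53818 × 0.12043 = 0.06481
L = ρ[1 - (K+1)ρ^K + Kρ^(K+1)] / [(1-ρ)(1-ρ^(K+1))]
L = 0.49383 × (1 - 4×0.12043 + 3×0.059472) / ((1 - 0.49383) × (1 - 0.059472)) = 0.7227 jobs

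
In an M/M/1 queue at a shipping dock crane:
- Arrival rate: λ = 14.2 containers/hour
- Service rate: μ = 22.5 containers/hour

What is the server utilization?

Server utilization: ρ = λ/μ
ρ = 14.2/22.5 = 0.6311
The server is busy 63.11% of the time.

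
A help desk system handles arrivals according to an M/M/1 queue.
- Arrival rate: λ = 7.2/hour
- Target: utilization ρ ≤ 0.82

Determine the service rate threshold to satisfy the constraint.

ρ = λ/μ, so μ = λ/ρ
μ ≥ 7.2/0.82 = 8.7805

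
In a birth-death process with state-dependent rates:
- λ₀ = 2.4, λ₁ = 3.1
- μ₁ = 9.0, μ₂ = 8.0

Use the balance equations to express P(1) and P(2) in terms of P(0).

Balance equations:
State 0: λ₀P₀ = μ₁P₁ → P₁ = (λ₀/μ₁)P₀ = (2.4/9.0)P₀ = 0.2667P₀
State 1: P₂ = (λ₀λ₁)/(μ₁μ₂)P₀ = (2.4×3.1)/(9.0×8.0)P₀ = 0.1033P₀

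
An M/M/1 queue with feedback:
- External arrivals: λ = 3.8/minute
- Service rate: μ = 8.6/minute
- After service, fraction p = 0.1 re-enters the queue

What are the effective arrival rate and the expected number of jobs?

Effective arrival rate: λ_eff = λ/(1-p) = 3.8/(1-0.1) = 3.8/0.90 = 4.22222
ρ = λ_eff/μ = 4.22222/8.6 = 0.49096
L = ρ/(1-ρ) = 0.49096/(1-0.49096) = 0.9645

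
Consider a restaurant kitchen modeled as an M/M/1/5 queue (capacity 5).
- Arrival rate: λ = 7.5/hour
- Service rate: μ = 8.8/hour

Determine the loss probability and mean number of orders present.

ρ = λ/μ = 7.5/8.8 = 0.85227
P₀ = (1-ρ)/(1-ρ^(K+1)) = (1-0.85227)/(1-0.85227^6) = 0.1477/0.6168 = 0.2395
P_K = P₀×ρ^K = 0.2395 × 0.85227^5 = 0.2395 × 0.4497 = 0.1077
Blocking probability P_5 = 0.1077 (10.77%)
L = ρ[1 - (K+1)ρ^K + Kρ^(K+1)] / [(1-ρ)(1-ρ^(K+1))]
L = 0.85227 × (1 - 6×0.4496618 + 5×0.3832333) / ((1 - 0.85227) × (1 - 0.3832333)) = 2.0410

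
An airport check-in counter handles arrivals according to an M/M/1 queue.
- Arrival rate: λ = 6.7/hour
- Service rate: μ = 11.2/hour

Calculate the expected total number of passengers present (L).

ρ = λ/μ = 6.7/11.2 = 0.5982
For M/M/1: L = λ/(μ-λ)
L = 6.7/(11.2-6.7) = 6.7/4.50
L = 1.4889 passengers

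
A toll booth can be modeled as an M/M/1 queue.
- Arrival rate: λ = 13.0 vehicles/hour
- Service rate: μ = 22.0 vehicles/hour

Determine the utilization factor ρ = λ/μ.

Server utilization: ρ = λ/μ
ρ = 13.0/22.0 = 0.5909
The server is busy 59.09% of the time.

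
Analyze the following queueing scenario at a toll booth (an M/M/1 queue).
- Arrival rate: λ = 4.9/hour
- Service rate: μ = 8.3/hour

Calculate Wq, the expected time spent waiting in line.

First, compute utilization: ρ = λ/μ = 4.9/8.3 = 0.5904
For M/M/1: Wq = λ/(μ(μ-λ))
Wq = 4.9/(8.3 × (8.3-4.9))
Wq = 4.9/(8.3 × 3.40)
Wq = 0.1736 hours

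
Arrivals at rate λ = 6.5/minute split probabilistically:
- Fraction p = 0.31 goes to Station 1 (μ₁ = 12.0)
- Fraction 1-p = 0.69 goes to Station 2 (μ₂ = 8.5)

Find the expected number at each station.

Effective rates: λ₁ = 6.5×0.31 = 2.015, λ₂ = 6.5×0.69 = 4.485
Station 1: ρ₁ = 2.015/12.0 = 0.1679, L₁ = ρ₁/(1-ρ₁) = 0.1679/(1-0.1679) = 0.2018
Station 2: ρ₂ = 4.485/8.5 = 0.52765, L₂ = ρ₂/(1-ρ₂) = 0.52765/(1-0.52765) = 1.1171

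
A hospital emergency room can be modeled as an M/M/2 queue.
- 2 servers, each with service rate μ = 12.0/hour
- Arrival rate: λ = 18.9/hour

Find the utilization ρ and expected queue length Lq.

Traffic intensity: ρ = λ/(cμ) = 18.9/(2×12.0) = 0.7875
Since ρ = 0.7875 < 1, system is stable.
Offered load a = λ/μ = cρ = 18.9/12.0 = 1.5750
P₀ = [ Σₙ₌₀^1 aⁿ/n! + a^2/(2!(1-ρ)) ]⁻¹
Σ = a^0/0! + a^1/1! = 1.0000 + 1.5750 = 2.5750
a^2/(2!(1-ρ)) = 2.48062/(2 × 0.212500) = 5.8368
P₀ = 1/(2.5750 + 5.8368) = 0.1189
Lq = P₀·a^2·ρ / (2!(1-ρ)²) = 0.11888 × 2.4806 × 0.78750 / (2 × 0.045156) = 2.5714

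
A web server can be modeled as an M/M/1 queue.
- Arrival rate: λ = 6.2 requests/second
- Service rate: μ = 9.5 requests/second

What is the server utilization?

Server utilization: ρ = λ/μ
ρ = 6.2/9.5 = 0.6526
The server is busy 65.26% of the time.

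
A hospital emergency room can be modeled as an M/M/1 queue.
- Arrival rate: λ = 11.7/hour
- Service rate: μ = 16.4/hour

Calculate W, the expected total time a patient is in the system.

First, compute utilization: ρ = λ/μ = 11.7/16.4 = 0.7134
For M/M/1: W = 1/(μ-λ)
W = 1/(16.4-11.7) = 1/4.70
W = 0.2128 hours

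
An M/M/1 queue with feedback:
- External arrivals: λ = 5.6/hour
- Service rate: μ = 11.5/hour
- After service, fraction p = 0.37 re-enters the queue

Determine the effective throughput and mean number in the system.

Effective arrival rate: λ_eff = λ/(1-p) = 5.6/(1-0.37) = 5.6/0.63 = 8.8889
ρ = λ_eff/μ = 8.8889/11.5 = 0.77295
L = ρ/(1-ρ) = 0.77295/(1-0.77295) = 3.4043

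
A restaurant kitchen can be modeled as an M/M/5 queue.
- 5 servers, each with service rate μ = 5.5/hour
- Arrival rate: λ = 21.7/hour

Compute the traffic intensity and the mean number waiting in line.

Traffic intensity: ρ = λ/(cμ) = 21.7/(5×5.5) = 0.7891
Since ρ = 0.7891 < 1, system is stable.
Offered load a = λ/μ = cρ = 21.7/5.5 = 3.9455
P₀ = [ Σₙ₌₀^4 aⁿ/n! + a^5/(5!(1-ρ)) ]⁻¹
Σ = a^0/0! + a^1/1! + a^2/2! + a^3/3! + a^4/4! = 1.0000 + 3.9455 + 7.7833 + 10.2362 + 10.0966 = 33.0616
a^5/(5!(1-ρ)) = 956.0602/(120 × 0.210909) = 37.7754
P₀ = 1/(33.0616 + 37.7754) = 0.01412
Lq = P₀·a^5·ρ / (5!(1-ρ)²) = 0.014117 × 956.0602 × 0.78909 / (120 × 0.044483) = 1.9952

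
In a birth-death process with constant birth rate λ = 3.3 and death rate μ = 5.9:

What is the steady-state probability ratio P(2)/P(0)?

For constant rates: P(n)/P(0) = (λ/μ)^n
P(2)/P(0) = (3.3/5.9)^2 = 0.5593^2 = 0.3128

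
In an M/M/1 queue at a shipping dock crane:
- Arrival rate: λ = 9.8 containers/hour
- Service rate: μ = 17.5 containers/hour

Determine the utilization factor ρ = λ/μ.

Server utilization: ρ = λ/μ
ρ = 9.8/17.5 = 0.5600
The server is busy 56.00% of the time.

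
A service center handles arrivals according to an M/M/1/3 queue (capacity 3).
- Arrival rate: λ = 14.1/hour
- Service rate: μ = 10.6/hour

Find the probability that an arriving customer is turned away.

ρ = λ/μ = 14.1/10.6 = 1.3302
P₀ = (1-ρ)/(1-ρ^(K+1)) = (1-1.3302)/(1-1.3302^4) = -0.3302/-2.1309 = 0.1550
P_K = P₀×ρ^K = 0.15496 × 1.3302^3 = 0.15496 × 2.3537 = 0.3647
Blocking probability = 36.47%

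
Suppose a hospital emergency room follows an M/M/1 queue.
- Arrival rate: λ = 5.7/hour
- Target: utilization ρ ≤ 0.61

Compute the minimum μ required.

ρ = λ/μ, so μ = λ/ρ
μ ≥ 5.7/0.61 = 9.3443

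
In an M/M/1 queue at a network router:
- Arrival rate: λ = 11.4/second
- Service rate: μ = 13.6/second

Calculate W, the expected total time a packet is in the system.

First, compute utilization: ρ = λ/μ = 11.4/13.6 = 0.8382
For M/M/1: W = 1/(μ-λ)
W = 1/(13.6-11.4) = 1/2.20
W = 0.4545 seconds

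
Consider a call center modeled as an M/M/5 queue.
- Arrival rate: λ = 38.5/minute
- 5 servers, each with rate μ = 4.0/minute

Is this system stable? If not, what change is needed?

Stability requires ρ = λ/(cμ) < 1
ρ = 38.5/(5 × 4.0) = 38.5/20.00 = 1.9250
Since 1.9250 ≥ 1, the system is UNSTABLE.
Need c > λ/μ = 38.5/4.0 = 9.62.
Minimum servers needed: c = 10.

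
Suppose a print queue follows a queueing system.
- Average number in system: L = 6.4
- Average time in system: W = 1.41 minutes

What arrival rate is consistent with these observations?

Little's Law: L = λW, so λ = L/W
λ = 6.4/1.41 = 4.5390 jobs/minute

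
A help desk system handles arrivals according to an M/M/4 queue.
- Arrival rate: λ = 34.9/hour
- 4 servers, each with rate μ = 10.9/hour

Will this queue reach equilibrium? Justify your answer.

Stability requires ρ = λ/(cμ) < 1
ρ = 34.9/(4 × 10.9) = 34.9/43.60 = 0.8005
Since 0.8005 < 1, the system is STABLE.
The servers are busy 80.05% of the time.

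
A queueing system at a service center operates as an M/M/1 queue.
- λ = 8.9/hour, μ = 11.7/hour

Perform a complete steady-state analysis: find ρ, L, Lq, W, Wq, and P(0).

Step 1: ρ = λ/μ = 8.9/11.7 = 0.7607
Step 2: L = λ/(μ-λ) = 8.9/2.80 = 3.1786
Step 3: Lq = λ²/(μ(μ-λ)) = 79.21/(11.7×2.80) = 2.4179
Step 4: W = 1/(μ-λ) = 1/2.80 = 0.357143
Step 5: Wq = λ/(μ(μ-λ)) = 8.9/(11.7×2.80) = 0.2717
Step 6: P(0) = 1-ρ = 0.2393
Verify: L = λW = 8.9×0.357143 = 3.1786 ✔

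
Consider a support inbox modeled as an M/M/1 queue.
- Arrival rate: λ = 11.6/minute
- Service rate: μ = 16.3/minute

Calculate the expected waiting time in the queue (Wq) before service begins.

First, compute utilization: ρ = λ/μ = 11.6/16.3 = 0.7117
For M/M/1: Wq = λ/(μ(μ-λ))
Wq = 11.6/(16.3 × (16.3-11.6))
Wq = 11.6/(16.3 × 4.70)
Wq = 0.1514 minutes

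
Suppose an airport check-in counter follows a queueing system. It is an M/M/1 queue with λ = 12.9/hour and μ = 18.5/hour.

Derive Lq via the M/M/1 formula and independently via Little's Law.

Method 1 (direct): Lq = λ²/(μ(μ-λ)) = 166.41/(18.5 × 5.60) = 1.6063

Method 2 (Little's Law):
W = 1/(μ-λ) = 1/5.60 = 0.17857
Wq = W - 1/μ = 0.17857 - 0.054054 = 0.12452
Lq = λWq = 12.9 × 0.12452 = 1.6063 ✔ (matches Method 1)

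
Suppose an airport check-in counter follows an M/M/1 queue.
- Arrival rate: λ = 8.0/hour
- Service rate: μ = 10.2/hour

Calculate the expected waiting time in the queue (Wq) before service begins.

First, compute utilization: ρ = λ/μ = 8.0/10.2 = 0.7843
For M/M/1: Wq = λ/(μ(μ-λ))
Wq = 8.0/(10.2 × (10.2-8.0))
Wq = 8.0/(10.2 × 2.20)
Wq = 0.3565 hours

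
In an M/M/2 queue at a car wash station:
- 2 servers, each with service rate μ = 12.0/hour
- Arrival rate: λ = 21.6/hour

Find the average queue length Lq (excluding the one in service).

Traffic intensity: ρ = λ/(cμ) = 21.6/(2×12.0) = 0.9000
Since ρ = 0.9000 < 1, system is stable.
Offered load a = λ/μ = cρ = 21.6/12.0 = 1.8000
P₀ = [ Σₙ₌₀^1 aⁿ/n! + a^2/(2!(1-ρ)) ]⁻¹
Σ = a^0/0! + a^1/1! = 1.0000 + 1.8000 = 2.8000
a^2/(2!(1-ρ)) = 3.2400/(2 × 0.1000) = 16.2000
P₀ = 1/(2.8000 + 16.2000) = 0.05263
Lq = P₀·a^2·ρ / (2!(1-ρ)²) = 0.052632 × 3.2400 × 0.90000 / (2 × 0.010000) = 7.6737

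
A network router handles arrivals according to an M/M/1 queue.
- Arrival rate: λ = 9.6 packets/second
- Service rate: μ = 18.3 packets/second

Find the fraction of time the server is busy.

Server utilization: ρ = λ/μ
ρ = 9.6/18.3 = 0.5246
The server is busy 52.46% of the time.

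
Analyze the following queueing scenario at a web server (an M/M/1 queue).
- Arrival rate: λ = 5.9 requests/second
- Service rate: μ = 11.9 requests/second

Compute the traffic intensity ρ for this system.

Server utilization: ρ = λ/μ
ρ = 5.9/11.9 = 0.4958
The server is busy 49.58% of the time.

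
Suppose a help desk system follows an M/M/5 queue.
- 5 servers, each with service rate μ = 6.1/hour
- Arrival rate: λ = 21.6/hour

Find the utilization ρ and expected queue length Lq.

Traffic intensity: ρ = λ/(cμ) = 21.6/(5×6.1) = 0.7082
Since ρ = 0.7082 < 1, system is stable.
Offered load a = λ/μ = cρ = 21.6/6.1 = 3.5410
P₀ = [ Σₙ₌₀^4 aⁿ/n! + a^5/(5!(1-ρ)) ]⁻¹
Σ = a^0/0! + a^1/1! + a^2/2! + a^3/3! + a^4/4! = 1.00000 + 3.54098 + 6.26928 + 7.39981 + 6.55065 = 24.7607
a^5/(5!(1-ρ)) = 556.6979/(120 × 0.291803) = 15.8982
P₀ = 1/(24.7607 + 15.8982) = 0.02459
Lq = P₀·a^5·ρ / (5!(1-ρ)²) = 0.024595 × 556.6979 × 0.70820 / (120 × 0.085149) = 0.9490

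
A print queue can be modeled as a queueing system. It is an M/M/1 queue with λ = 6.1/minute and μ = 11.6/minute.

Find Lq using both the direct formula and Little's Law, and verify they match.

Method 1 (direct): Lq = λ²/(μ(μ-λ)) = 37.21/(11.6 × 5.50) = 0.5832

Method 2 (Little's Law):
W = 1/(μ-λ) = 1/5.50 = 0.18182
Wq = W - 1/μ = 0.18182 - 0.086207 = 0.09561
Lq = λWq = 6.1 × 0.09561 = 0.5832 ✔ (matches Method 1)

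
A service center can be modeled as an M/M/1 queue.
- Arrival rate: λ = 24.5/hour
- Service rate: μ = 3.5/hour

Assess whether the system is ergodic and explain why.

Stability requires ρ = λ/(cμ) < 1
ρ = 24.5/(1 × 3.5) = 24.5/3.50 = 7.0000
Since 7.0000 ≥ 1, the system is UNSTABLE.
Queue grows without bound. Need μ > λ = 24.5.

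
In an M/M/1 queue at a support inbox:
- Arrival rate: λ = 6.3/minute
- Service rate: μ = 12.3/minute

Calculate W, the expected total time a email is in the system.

First, compute utilization: ρ = λ/μ = 6.3/12.3 = 0.5122
For M/M/1: W = 1/(μ-λ)
W = 1/(12.3-6.3) = 1/6.00
W = 0.1667 minutes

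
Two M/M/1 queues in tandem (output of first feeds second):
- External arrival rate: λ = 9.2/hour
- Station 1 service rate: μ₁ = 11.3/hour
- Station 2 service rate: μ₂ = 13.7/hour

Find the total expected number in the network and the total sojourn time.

By Jackson's theorem, each station behaves as independent M/M/1.
Station 1: ρ₁ = 9.2/11.3 = 0.8142, L₁ = ρ₁/(1-ρ₁) = λ/(μ₁-λ) = 9.2/2.10 = 4.3810
Station 2: ρ₂ = 9.2/13.7 = 0.6715, L₂ = ρ₂/(1-ρ₂) = λ/(μ₂-λ) = 9.2/4.50 = 2.0444
Total: L = L₁ + L₂ = 4.3810 + 2.0444 = 6.4254
W = L/λ = 6.4254/9.2 = 0.6984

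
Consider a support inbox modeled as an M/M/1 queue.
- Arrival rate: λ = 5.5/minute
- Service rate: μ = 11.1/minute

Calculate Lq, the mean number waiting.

ρ = λ/μ = 5.5/11.1 = 0.4955
For M/M/1: Lq = λ²/(μ(μ-λ))
Lq = 30.25/(11.1 × 5.60)
Lq = 0.4866 emails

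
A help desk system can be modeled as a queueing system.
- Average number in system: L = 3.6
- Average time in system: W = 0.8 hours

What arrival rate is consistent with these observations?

Little's Law: L = λW, so λ = L/W
λ = 3.6/0.8 = 4.5000 tickets/hour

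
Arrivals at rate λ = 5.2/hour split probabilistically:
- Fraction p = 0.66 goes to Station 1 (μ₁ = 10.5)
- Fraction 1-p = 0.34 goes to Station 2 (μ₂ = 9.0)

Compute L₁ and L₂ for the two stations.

Effective rates: λ₁ = 5.2×0.66 = 3.432, λ₂ = 5.2×0.34 = 1.768
Station 1: ρ₁ = 3.432/10.5 = 0.32686, L₁ = ρ₁/(1-ρ₁) = 0.32686/(1-0.32686) = 0.4856
Station 2: ρ₂ = 1.768/9.0 = 0.19644, L₂ = ρ₂/(1-ρ₂) = 0.19644/(1-0.19644) = 0.2445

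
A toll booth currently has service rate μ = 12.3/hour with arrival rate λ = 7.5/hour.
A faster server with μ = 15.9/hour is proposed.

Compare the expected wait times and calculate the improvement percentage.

System 1: ρ₁ = 7.5/12.3 = 0.6098, W₁ = 1/(12.3-7.5) = 0.20833
System 2: ρ₂ = 7.5/15.9 = 0.4717, W₂ = 1/(15.9-7.5) = 0.11905
Improvement: (W₁-W₂)/W₁ = (0.20833-0.11905)/0.20833 = 42.86%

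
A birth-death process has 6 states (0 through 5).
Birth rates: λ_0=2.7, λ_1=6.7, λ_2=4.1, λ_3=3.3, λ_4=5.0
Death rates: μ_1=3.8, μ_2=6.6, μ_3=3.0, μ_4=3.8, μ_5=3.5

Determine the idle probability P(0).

Ratios P(n)/P(0) = (λ₀···λₙ₋₁)/(μ₁···μₙ):
P(1)/P(0) = (2.7)/(3.8) = 0.7105
P(2)/P(0) = (2.7×6.7)/(3.8×6.6) = 0.7213
P(3)/P(0) = (2.7×6.7×4.1)/(3.8×6.6×3.0) = 0.9858
P(4)/P(0) = (2.7×6.7×4.1×3.3)/(3.8×6.6×3.0×3.8) = 0.8561
P(5)/P(0) = (2.7×6.7×4.1×3.3×5.0)/(3.8×6.6×3.0×3.8×3.5) = 1.2229

Normalization: ∑ P(n) = 1
P(0) × (1.0000 + 0.7105 + 0.7213 + 0.9858 + 0.8561 + 1.2229) = 1
P(0) × 5.4966 = 1
P(0) = 1/5.4966 = 0.1819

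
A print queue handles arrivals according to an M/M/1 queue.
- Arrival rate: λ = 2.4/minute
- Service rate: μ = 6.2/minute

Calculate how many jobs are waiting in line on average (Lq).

ρ = λ/μ = 2.4/6.2 = 0.3871
For M/M/1: Lq = λ²/(μ(μ-λ))
Lq = 5.76/(6.2 × 3.80)
Lq = 0.2445 jobs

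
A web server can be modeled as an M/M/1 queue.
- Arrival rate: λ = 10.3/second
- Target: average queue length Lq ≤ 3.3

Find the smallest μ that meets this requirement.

For M/M/1: Lq = λ²/(μ(μ-λ))
Need Lq ≤ 3.3, i.e. μ(μ-λ) ≥ λ²/3.3
μ² - 10.3μ - 106.09/3.3 ≥ 0  →  μ² - 10.3μ - 32.14848 ≥ 0
Quadratic formula (positive root): μ = [λ + √(λ² + 4×32.14848)]/2
Discriminant: 106.09 + 4×32.14848 = 234.6839, √234.6839 = 15.3194
μ ≥ (10.3 + 15.3194)/2 = 12.8097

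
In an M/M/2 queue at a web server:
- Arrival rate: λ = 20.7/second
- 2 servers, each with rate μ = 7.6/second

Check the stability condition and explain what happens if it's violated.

Stability requires ρ = λ/(cμ) < 1
ρ = 20.7/(2 × 7.6) = 20.7/15.20 = 1.3618
Since 1.3618 ≥ 1, the system is UNSTABLE.
Need c > λ/μ = 20.7/7.6 = 2.72.
Minimum servers needed: c = 3.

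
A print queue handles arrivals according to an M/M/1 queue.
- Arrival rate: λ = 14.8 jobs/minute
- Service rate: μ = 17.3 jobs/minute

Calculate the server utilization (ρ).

Server utilization: ρ = λ/μ
ρ = 14.8/17.3 = 0.8555
The server is busy 85.55% of the time.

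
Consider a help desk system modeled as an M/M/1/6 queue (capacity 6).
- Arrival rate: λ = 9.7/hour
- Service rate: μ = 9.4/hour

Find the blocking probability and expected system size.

ρ = λ/μ = 9.7/9.4 = 1.031915
P₀ = (1-ρ)/(1-ρ^(K+1)) = (1-1.031915)/(1-1.031915^7) = -0.031915/-0.24597 = 0.1298
P_K = P₀×ρ^K = 0.1298 × 1.031915^6 = 0.1298 × 1.2074 = 0.1567
Blocking probability P_6 = 0.1567 (15.67%)
L = ρ[1 - (K+1)ρ^K + Kρ^(K+1)] / [(1-ρ)(1-ρ^(K+1))]
L = 1.031915 × (1 - 7×1.2074344 + 6×1.2459697) / ((1 - 1.031915) × (1 - 1.2459697)) = 3.1256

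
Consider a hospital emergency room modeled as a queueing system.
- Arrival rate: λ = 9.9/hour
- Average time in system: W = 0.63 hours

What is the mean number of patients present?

Little's Law: L = λW
L = 9.9 × 0.63 = 6.2370 patients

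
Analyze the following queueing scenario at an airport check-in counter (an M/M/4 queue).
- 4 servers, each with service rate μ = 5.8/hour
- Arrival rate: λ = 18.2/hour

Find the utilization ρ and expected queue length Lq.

Traffic intensity: ρ = λ/(cμ) = 18.2/(4×5.8) = 0.7845
Since ρ = 0.7845 < 1, system is stable.
Offered load a = λ/μ = cρ = 18.2/5.8 = 3.1379
P₀ = [ Σₙ₌₀^3 aⁿ/n! + a^4/(4!(1-ρ)) ]⁻¹
Σ = a^0/0! + a^1/1! + a^2/2! + a^3/3! = 1.0000 + 3.1379 + 4.9233 + 5.1497 = 14.2109
a^4/(4!(1-ρ)) = 96.9558/(24 × 0.215517) = 18.7448
P₀ = 1/(14.2109 + 18.7448) = 0.03034
Lq = P₀·a^4·ρ / (4!(1-ρ)²) = 0.030344 × 96.9558 × 0.78448 / (24 × 0.046448) = 2.0704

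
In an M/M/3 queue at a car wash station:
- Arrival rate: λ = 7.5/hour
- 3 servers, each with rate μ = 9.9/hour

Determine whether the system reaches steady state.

Stability requires ρ = λ/(cμ) < 1
ρ = 7.5/(3 × 9.9) = 7.5/29.70 = 0.2525
Since 0.2525 < 1, the system is STABLE.
The servers are busy 25.25% of the time.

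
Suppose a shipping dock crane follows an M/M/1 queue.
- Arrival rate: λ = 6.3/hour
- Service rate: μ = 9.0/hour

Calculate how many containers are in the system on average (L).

ρ = λ/μ = 6.3/9.0 = 0.7000
For M/M/1: L = λ/(μ-λ)
L = 6.3/(9.0-6.3) = 6.3/2.70
L = 2.3333 containers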